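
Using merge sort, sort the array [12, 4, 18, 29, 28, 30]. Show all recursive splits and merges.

Merge sort trace:

Split: [12, 4, 18, 29, 28, 30] -> [12, 4, 18] and [29, 28, 30]
  Split: [12, 4, 18] -> [12] and [4, 18]
    Split: [4, 18] -> [4] and [18]
    Merge: [4] + [18] -> [4, 18]
  Merge: [12] + [4, 18] -> [4, 12, 18]
  Split: [29, 28, 30] -> [29] and [28, 30]
    Split: [28, 30] -> [28] and [30]
    Merge: [28] + [30] -> [28, 30]
  Merge: [29] + [28, 30] -> [28, 29, 30]
Merge: [4, 12, 18] + [28, 29, 30] -> [4, 12, 18, 28, 29, 30]

Final sorted array: [4, 12, 18, 28, 29, 30]

The merge sort proceeds by recursively splitting the array and merging sorted halves.
After all merges, the sorted array is [4, 12, 18, 28, 29, 30].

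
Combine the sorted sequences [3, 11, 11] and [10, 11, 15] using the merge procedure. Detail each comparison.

Merging process:

Compare 3 vs 10: take 3 from left. Merged: [3]
Compare 11 vs 10: take 10 from right. Merged: [3, 10]
Compare 11 vs 11: take 11 from left. Merged: [3, 10, 11]
Compare 11 vs 11: take 11 from left. Merged: [3, 10, 11, 11]
Append remaining from right: [11, 15]. Merged: [3, 10, 11, 11, 11, 15]

Final merged array: [3, 10, 11, 11, 11, 15]
Total comparisons: 4

The merged array is [3, 10, 11, 11, 11, 15], requiring 4 comparisons. The merge step runs in O(n) time where n is the total number of elements.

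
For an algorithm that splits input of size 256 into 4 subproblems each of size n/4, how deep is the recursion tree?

For divide and conquer with division factor 4:

Problem sizes at each level:
Level 0: 256
Level 1: 64
Level 2: 16
Level 3: 4
Level 4: 1

The root is level 0 and the size-1 base case is level 4 (the tree spans levels 0 through 4, i.e. 5 levels counting the root), so the depth is the number of divisions: log_4(256) = 4

The recursion tree depth is log_4(256) = 4. At each level, the problem size is divided by 4, so it takes 4 divisions to reduce to a base case of size 1. The algorithm makes 4 recursive calls at each level.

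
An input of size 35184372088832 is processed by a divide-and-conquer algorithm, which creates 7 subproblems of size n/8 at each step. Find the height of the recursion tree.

For divide and conquer with division factor 8:

Problem sizes at each level:
Level 0: 35184372088832
Level 1: 4398046511104
Level 2: 549755813888
Level 3: 68719476736
Level 4: 8589934592
Level 5: 1073741824
Level 6: 134217728
Level 7: 16777216
Level 8: 2097152
Level 9: 262144
Level 10: 32768
Level 11: 4096
Level 12: 512
Level 13: 64
Level 14: 8
Level 15: 1

The root is level 0 and the size-1 base case is level 15 (the tree spans levels 0 through 15, i.e. 16 levels counting the root), so the depth is the number of divisions: log_8(35184372088832) = 15

The recursion tree depth is log_8(35184372088832) = 15. At each level, the problem size is divided by 8, so it takes 15 divisions to reduce to a base case of size 1. The algorithm makes 7 recursive calls at each level.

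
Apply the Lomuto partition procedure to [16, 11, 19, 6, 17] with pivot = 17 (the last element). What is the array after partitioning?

Lomuto partition with pivot = 17:

Initial array: [16, 11, 19, 6, 17]

arr[0]=16 <= 17: swap with position 0, array becomes [16, 11, 19, 6, 17]
arr[1]=11 <= 17: swap with position 1, array becomes [16, 11, 19, 6, 17]
arr[2]=19 > 17: no swap
arr[3]=6 <= 17: swap with position 2, array becomes [16, 11, 6, 19, 17]

Place pivot at position 3: [16, 11, 6, 17, 19]
Pivot position: 3

After partitioning with pivot 17, the array becomes [16, 11, 6, 17, 19]. The pivot is placed at index 3. All elements to the left of the pivot are <= 17, and all elements to the right are > 17.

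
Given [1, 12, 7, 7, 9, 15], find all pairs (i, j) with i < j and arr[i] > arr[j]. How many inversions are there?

Finding inversions in [1, 12, 7, 7, 9, 15]:

(1, 2): arr[1]=12 > arr[2]=7
(1, 3): arr[1]=12 > arr[3]=7
(1, 4): arr[1]=12 > arr[4]=9

Total inversions: 3

The array has 3 inversion(s): (1,2), (1,3), (1,4). Each pair (i,j) satisfies i < j and arr[i] > arr[j].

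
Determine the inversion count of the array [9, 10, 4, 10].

Finding inversions in [9, 10, 4, 10]:

(0, 2): arr[0]=9 > arr[2]=4
(1, 2): arr[1]=10 > arr[2]=4

Total inversions: 2

The array has 2 inversion(s): (0,2), (1,2). Each pair (i,j) satisfies i < j and arr[i] > arr[j].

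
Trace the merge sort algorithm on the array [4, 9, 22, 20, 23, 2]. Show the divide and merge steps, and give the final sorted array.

Merge sort trace:

Split: [4, 9, 22, 20, 23, 2] -> [4, 9, 22] and [20, 23, 2]
  Split: [4, 9, 22] -> [4] and [9, 22]
    Split: [9, 22] -> [9] and [22]
    Merge: [9] + [22] -> [9, 22]
  Merge: [4] + [9, 22] -> [4, 9, 22]
  Split: [20, 23, 2] -> [20] and [23, 2]
    Split: [23, 2] -> [23] and [2]
    Merge: [23] + [2] -> [2, 23]
  Merge: [20] + [2, 23] -> [2, 20, 23]
Merge: [4, 9, 22] + [2, 20, 23] -> [2, 4, 9, 20, 22, 23]

Final sorted array: [2, 4, 9, 20, 22, 23]

The merge sort proceeds by recursively splitting the array and merging sorted halves.
After all merges, the sorted array is [2, 4, 9, 20, 22, 23].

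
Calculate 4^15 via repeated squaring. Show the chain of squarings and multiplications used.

Computing 4^15 by squaring (build up from 4^1; each line after the first costs one multiplication):

4^1 = 4
4^2 = (4^1)^2 = 4^2 = 16
4^3 = 4 * 4^2 = 4 * 16 = 64
4^6 = (4^3)^2 = 64^2 = 4096
4^7 = 4 * 4^6 = 4 * 4096 = 16384
4^14 = (4^7)^2 = 16384^2 = 268435456
4^15 = 4 * 4^14 = 4 * 268435456 = 1073741824

Result: 1073741824
Multiplications needed: 6 (6 lines after 4^1)

4^15 = 1073741824. Using exponentiation by squaring, this requires 6 multiplications. The key idea: if the exponent is even, square the half-power; if odd, multiply by the base once.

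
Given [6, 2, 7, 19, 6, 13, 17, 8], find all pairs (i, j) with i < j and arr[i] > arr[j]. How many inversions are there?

Finding inversions in [6, 2, 7, 19, 6, 13, 17, 8]:

(0, 1): arr[0]=6 > arr[1]=2
(2, 4): arr[2]=7 > arr[4]=6
(3, 4): arr[3]=19 > arr[4]=6
(3, 5): arr[3]=19 > arr[5]=13
(3, 6): arr[3]=19 > arr[6]=17
(3, 7): arr[3]=19 > arr[7]=8
(5, 7): arr[5]=13 > arr[7]=8
(6, 7): arr[6]=17 > arr[7]=8

Total inversions: 8

The array has 8 inversion(s): (0,1), (2,4), (3,4), (3,5), (3,6), (3,7), (5,7), (6,7). Each pair (i,j) satisfies i < j and arr[i] > arr[j].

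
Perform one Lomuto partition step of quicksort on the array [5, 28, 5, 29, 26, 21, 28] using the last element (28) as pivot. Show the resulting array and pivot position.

Lomuto partition with pivot = 28:

Initial array: [5, 28, 5, 29, 26, 21, 28]

arr[0]=5 <= 28: swap with position 0, array becomes [5, 28, 5, 29, 26, 21, 28]
arr[1]=28 <= 28: swap with position 1, array becomes [5, 28, 5, 29, 26, 21, 28]
arr[2]=5 <= 28: swap with position 2, array becomes [5, 28, 5, 29, 26, 21, 28]
arr[3]=29 > 28: no swap
arr[4]=26 <= 28: swap with position 3, array becomes [5, 28, 5, 26, 29, 21, 28]
arr[5]=21 <= 28: swap with position 4, array becomes [5, 28, 5, 26, 21, 29, 28]

Place pivot at position 5: [5, 28, 5, 26, 21, 28, 29]
Pivot position: 5

After partitioning with pivot 28, the array becomes [5, 28, 5, 26, 21, 28, 29]. The pivot is placed at index 5. All elements to the left of the pivot are <= 28, and all elements to the right are > 28.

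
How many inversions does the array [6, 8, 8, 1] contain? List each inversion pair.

Finding inversions in [6, 8, 8, 1]:

(0, 3): arr[0]=6 > arr[3]=1
(1, 3): arr[1]=8 > arr[3]=1
(2, 3): arr[2]=8 > arr[3]=1

Total inversions: 3

The array has 3 inversion(s): (0,3), (1,3), (2,3). Each pair (i,j) satisfies i < j and arr[i] > arr[j].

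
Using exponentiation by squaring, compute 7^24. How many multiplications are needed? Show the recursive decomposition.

Computing 7^24 by squaring (build up from 7^1; each line after the first costs one multiplication):

7^1 = 7
7^2 = (7^1)^2 = 7^2 = 49
7^3 = 7 * 7^2 = 7 * 49 = 343
7^6 = (7^3)^2 = 343^2 = 117649
7^12 = (7^6)^2 = 117649^2 = 13841287201
7^24 = (7^12)^2 = 13841287201^2 = 191581231380566414401

Result: 191581231380566414401
Multiplications needed: 5 (5 lines after 7^1)

7^24 = 191581231380566414401. Using exponentiation by squaring, this requires 5 multiplications. The key idea: if the exponent is even, square the half-power; if odd, multiply by the base once.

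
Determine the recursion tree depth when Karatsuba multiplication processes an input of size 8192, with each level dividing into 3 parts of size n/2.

For divide and conquer with division factor 2:

Problem sizes at each level:
Level 0: 8192
Level 1: 4096
Level 2: 2048
Level 3: 1024
Level 4: 512
Level 5: 256
Level 6: 128
Level 7: 64
Level 8: 32
Level 9: 16
Level 10: 8
Level 11: 4
Level 12: 2
Level 13: 1

The root is level 0 and the size-1 base case is level 13 (the tree spans levels 0 through 13, i.e. 14 levels counting the root), so the depth is the number of divisions: log_2(8192) = 13

The recursion tree depth is log_2(8192) = 13. At each level, the problem size is divided by 2, so it takes 13 divisions to reduce to a base case of size 1. The algorithm makes 3 recursive calls at each level.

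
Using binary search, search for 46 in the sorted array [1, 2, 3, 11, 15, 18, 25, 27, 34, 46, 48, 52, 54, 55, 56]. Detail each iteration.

Binary search for 46 in [1, 2, 3, 11, 15, 18, 25, 27, 34, 46, 48, 52, 54, 55, 56]:

lo=0, hi=14, mid=7, arr[mid]=27 -> 27 < 46, search right half
lo=8, hi=14, mid=11, arr[mid]=52 -> 52 > 46, search left half
lo=8, hi=10, mid=9, arr[mid]=46 -> Found target at index 9!

Binary search finds 46 at index 9 after 3 comparisons. The search repeatedly halves the search space by comparing with the middle element.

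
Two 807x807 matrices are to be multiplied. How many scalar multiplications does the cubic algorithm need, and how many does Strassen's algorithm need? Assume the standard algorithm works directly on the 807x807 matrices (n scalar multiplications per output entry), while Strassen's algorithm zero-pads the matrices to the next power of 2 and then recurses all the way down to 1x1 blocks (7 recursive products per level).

Matrix multiplication for 807x807 matrices:

Strassen's algorithm requires power-of-2 dimensions. Pad 807x807 to 1024x1024 (next power of 2).

Standard algorithm: 807^3 = 525557943 multiplications
Strassen's algorithm: 7^(log2(1024)) = 7^10 = 282475249 multiplications
Savings: 525557943 - 282475249 = 243082694 multiplications

Standard: 525557943 multiplications (807^3). Strassen: 282475249 multiplications (7^10, after padding to 1024x1024). Strassen reduces 8 recursive multiplications to 7 at each level.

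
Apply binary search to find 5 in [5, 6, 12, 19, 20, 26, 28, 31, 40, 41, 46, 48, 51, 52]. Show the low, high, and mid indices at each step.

Binary search for 5 in [5, 6, 12, 19, 20, 26, 28, 31, 40, 41, 46, 48, 51, 52]:

lo=0, hi=13, mid=6, arr[mid]=28 -> 28 > 5, search left half
lo=0, hi=5, mid=2, arr[mid]=12 -> 12 > 5, search left half
lo=0, hi=1, mid=0, arr[mid]=5 -> Found target at index 0!

Binary search finds 5 at index 0 after 3 comparisons. The search repeatedly halves the search space by comparing with the middle element.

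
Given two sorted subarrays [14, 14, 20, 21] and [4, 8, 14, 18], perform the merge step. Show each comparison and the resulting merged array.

Merging process:

Compare 14 vs 4: take 4 from right. Merged: [4]
Compare 14 vs 8: take 8 from right. Merged: [4, 8]
Compare 14 vs 14: take 14 from left. Merged: [4, 8, 14]
Compare 14 vs 14: take 14 from left. Merged: [4, 8, 14, 14]
Compare 20 vs 14: take 14 from right. Merged: [4, 8, 14, 14, 14]
Compare 20 vs 18: take 18 from right. Merged: [4, 8, 14, 14, 14, 18]
Append remaining from left: [20, 21]. Merged: [4, 8, 14, 14, 14, 18, 20, 21]

Final merged array: [4, 8, 14, 14, 14, 18, 20, 21]
Total comparisons: 6

The merged array is [4, 8, 14, 14, 14, 18, 20, 21], requiring 6 comparisons. The merge step runs in O(n) time where n is the total number of elements.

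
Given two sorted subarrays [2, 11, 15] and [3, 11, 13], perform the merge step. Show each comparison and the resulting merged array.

Merging process:

Compare 2 vs 3: take 2 from left. Merged: [2]
Compare 11 vs 3: take 3 from right. Merged: [2, 3]
Compare 11 vs 11: take 11 from left. Merged: [2, 3, 11]
Compare 15 vs 11: take 11 from right. Merged: [2, 3, 11, 11]
Compare 15 vs 13: take 13 from right. Merged: [2, 3, 11, 11, 13]
Append remaining from left: [15]. Merged: [2, 3, 11, 11, 13, 15]

Final merged array: [2, 3, 11, 11, 13, 15]
Total comparisons: 5

The merged array is [2, 3, 11, 11, 13, 15], requiring 5 comparisons. The merge step runs in O(n) time where n is the total number of elements.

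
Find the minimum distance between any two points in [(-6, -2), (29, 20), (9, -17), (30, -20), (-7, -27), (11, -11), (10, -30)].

Computing all pairwise distances among 7 points:

d((-6, -2), (29, 20)) = 41.3401
d((-6, -2), (9, -17)) = 21.2132
d((-6, -2), (30, -20)) = 40.2492
d((-6, -2), (-7, -27)) = 25.02
d((-6, -2), (11, -11)) = 19.2354
d((-6, -2), (10, -30)) = 32.249
d((29, 20), (9, -17)) = 42.0595
d((29, 20), (30, -20)) = 40.0125
d((29, 20), (-7, -27)) = 59.203
d((29, 20), (11, -11)) = 35.8469
d((29, 20), (10, -30)) = 53.4883
d((9, -17), (30, -20)) = 21.2132
d((9, -17), (-7, -27)) = 18.868
d((9, -17), (11, -11)) = 6.3246 <-- minimum
d((9, -17), (10, -30)) = 13.0384
d((30, -20), (-7, -27)) = 37.6563
d((30, -20), (11, -11)) = 21.0238
d((30, -20), (10, -30)) = 22.3607
d((-7, -27), (11, -11)) = 24.0832
d((-7, -27), (10, -30)) = 17.2627
d((11, -11), (10, -30)) = 19.0263

Closest pair: (9, -17) and (11, -11) with distance 6.3246

The closest pair is (9, -17) and (11, -11) with Euclidean distance 6.3246. For 7 points, brute-force pairwise comparison is shown above. For large n, the divide-and-conquer algorithm (sort by x, recurse on halves, check the dividing strip) achieves O(n log n).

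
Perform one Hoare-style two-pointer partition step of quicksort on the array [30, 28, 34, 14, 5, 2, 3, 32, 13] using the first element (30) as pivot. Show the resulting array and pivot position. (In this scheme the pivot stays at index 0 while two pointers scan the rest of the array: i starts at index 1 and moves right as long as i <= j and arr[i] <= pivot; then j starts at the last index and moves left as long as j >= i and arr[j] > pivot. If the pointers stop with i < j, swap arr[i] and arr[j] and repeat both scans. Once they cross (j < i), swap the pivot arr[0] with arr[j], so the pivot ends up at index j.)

Hoare-style two-pointer partition with pivot = 30:

Initial array: [30, 28, 34, 14, 5, 2, 3, 32, 13]

Pointers start at i = 1, j = 8.
i stops at index 2 (arr[2]=34 > 30), j stops at index 8 (arr[8]=13 <= 30): swap arr[2] and arr[8], array becomes [30, 28, 13, 14, 5, 2, 3, 32, 34]
i ends at 7, j ends at 6: the pointers have crossed (j < i), so scanning stops.

Swap pivot arr[0] with arr[6] to place pivot at position 6: [3, 28, 13, 14, 5, 2, 30, 32, 34]
Pivot position: 6

After partitioning with pivot 30, the array becomes [3, 28, 13, 14, 5, 2, 30, 32, 34]. The pivot is placed at index 6. All elements to the left of the pivot are <= 30, and all elements to the right are > 30.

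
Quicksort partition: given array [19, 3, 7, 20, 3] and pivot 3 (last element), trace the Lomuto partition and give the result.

Lomuto partition with pivot = 3:

Initial array: [19, 3, 7, 20, 3]

arr[0]=19 > 3: no swap
arr[1]=3 <= 3: swap with position 0, array becomes [3, 19, 7, 20, 3]
arr[2]=7 > 3: no swap
arr[3]=20 > 3: no swap

Place pivot at position 1: [3, 3, 7, 20, 19]
Pivot position: 1

After partitioning with pivot 3, the array becomes [3, 3, 7, 20, 19]. The pivot is placed at index 1. All elements to the left of the pivot are <= 3, and all elements to the right are > 3.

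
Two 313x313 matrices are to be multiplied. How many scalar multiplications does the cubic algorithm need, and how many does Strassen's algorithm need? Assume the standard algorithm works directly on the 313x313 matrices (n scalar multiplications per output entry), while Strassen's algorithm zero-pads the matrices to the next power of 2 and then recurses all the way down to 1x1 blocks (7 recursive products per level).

Matrix multiplication for 313x313 matrices:

Strassen's algorithm requires power-of-2 dimensions. Pad 313x313 to 512x512 (next power of 2).

Standard algorithm: 313^3 = 30664297 multiplications
Strassen's algorithm: 7^(log2(512)) = 7^9 = 40353607 multiplications
Difference: 30664297 - 40353607 = -9689310 (Strassen uses MORE here due to padding overhead — for small or just-over-power-of-2 n, padding can outweigh the per-level savings)

Standard: 30664297 multiplications (313^3). Strassen: 40353607 multiplications (7^9, after padding to 512x512). Strassen reduces 8 recursive multiplications to 7 at each level.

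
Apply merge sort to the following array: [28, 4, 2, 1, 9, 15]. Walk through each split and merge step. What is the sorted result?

Merge sort trace:

Split: [28, 4, 2, 1, 9, 15] -> [28, 4, 2] and [1, 9, 15]
  Split: [28, 4, 2] -> [28] and [4, 2]
    Split: [4, 2] -> [4] and [2]
    Merge: [4] + [2] -> [2, 4]
  Merge: [28] + [2, 4] -> [2, 4, 28]
  Split: [1, 9, 15] -> [1] and [9, 15]
    Split: [9, 15] -> [9] and [15]
    Merge: [9] + [15] -> [9, 15]
  Merge: [1] + [9, 15] -> [1, 9, 15]
Merge: [2, 4, 28] + [1, 9, 15] -> [1, 2, 4, 9, 15, 28]

Final sorted array: [1, 2, 4, 9, 15, 28]

The merge sort proceeds by recursively splitting the array and merging sorted halves.
After all merges, the sorted array is [1, 2, 4, 9, 15, 28].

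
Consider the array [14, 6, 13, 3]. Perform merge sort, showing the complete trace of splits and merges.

Merge sort trace:

Split: [14, 6, 13, 3] -> [14, 6] and [13, 3]
  Split: [14, 6] -> [14] and [6]
  Merge: [14] + [6] -> [6, 14]
  Split: [13, 3] -> [13] and [3]
  Merge: [13] + [3] -> [3, 13]
Merge: [6, 14] + [3, 13] -> [3, 6, 13, 14]

Final sorted array: [3, 6, 13, 14]

The merge sort proceeds by recursively splitting the array and merging sorted halves.
After all merges, the sorted array is [3, 6, 13, 14].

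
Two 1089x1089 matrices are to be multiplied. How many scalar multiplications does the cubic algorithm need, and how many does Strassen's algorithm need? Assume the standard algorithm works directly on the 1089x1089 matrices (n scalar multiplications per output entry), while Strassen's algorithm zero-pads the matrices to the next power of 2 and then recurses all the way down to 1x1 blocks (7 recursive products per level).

Matrix multiplication for 1089x1089 matrices:

Strassen's algorithm requires power-of-2 dimensions. Pad 1089x1089 to 2048x2048 (next power of 2).

Standard algorithm: 1089^3 = 1291467969 multiplications
Strassen's algorithm: 7^(log2(2048)) = 7^11 = 1977326743 multiplications
Difference: 1291467969 - 1977326743 = -685858774 (Strassen uses MORE here due to padding overhead — for small or just-over-power-of-2 n, padding can outweigh the per-level savings)

Standard: 1291467969 multiplications (1089^3). Strassen: 1977326743 multiplications (7^11, after padding to 2048x2048). Strassen reduces 8 recursive multiplications to 7 at each level.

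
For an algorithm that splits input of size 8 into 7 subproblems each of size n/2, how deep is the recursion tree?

For divide and conquer with division factor 2:

Problem sizes at each level:
Level 0: 8
Level 1: 4
Level 2: 2
Level 3: 1

The root is level 0 and the size-1 base case is level 3 (the tree spans levels 0 through 3, i.e. 4 levels counting the root), so the depth is the number of divisions: log_2(8) = 3

The recursion tree depth is log_2(8) = 3. At each level, the problem size is divided by 2, so it takes 3 divisions to reduce to a base case of size 1. The algorithm makes 7 recursive calls at each level.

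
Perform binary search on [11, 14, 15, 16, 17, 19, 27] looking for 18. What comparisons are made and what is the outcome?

Binary search for 18 in [11, 14, 15, 16, 17, 19, 27]:

lo=0, hi=6, mid=3, arr[mid]=16 -> 16 < 18, search right half
lo=4, hi=6, mid=5, arr[mid]=19 -> 19 > 18, search left half
lo=4, hi=4, mid=4, arr[mid]=17 -> 17 < 18, search right half
lo=5 > hi=4, target 18 not found

Binary search determines that 18 is not in the array after 3 comparisons. The search space was exhausted without finding the target.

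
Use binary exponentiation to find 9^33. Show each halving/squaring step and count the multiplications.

Computing 9^33 by squaring (build up from 9^1; each line after the first costs one multiplication):

9^1 = 9
9^2 = (9^1)^2 = 9^2 = 81
9^4 = (9^2)^2 = 81^2 = 6561
9^8 = (9^4)^2 = 6561^2 = 43046721
9^16 = (9^8)^2 = 43046721^2 = 1853020188851841
9^32 = (9^16)^2 = 1853020188851841^2 = 3433683820292512484657849089281
9^33 = 9 * 9^32 = 9 * 3433683820292512484657849089281 = 30903154382632612361920641803529

Result: 30903154382632612361920641803529
Multiplications needed: 6 (6 lines after 9^1)

9^33 = 30903154382632612361920641803529. Using exponentiation by squaring, this requires 6 multiplications. The key idea: if the exponent is even, square the half-power; if odd, multiply by the base once.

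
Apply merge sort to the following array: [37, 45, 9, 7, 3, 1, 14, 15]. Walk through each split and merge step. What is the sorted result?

Merge sort trace:

Split: [37, 45, 9, 7, 3, 1, 14, 15] -> [37, 45, 9, 7] and [3, 1, 14, 15]
  Split: [37, 45, 9, 7] -> [37, 45] and [9, 7]
    Split: [37, 45] -> [37] and [45]
    Merge: [37] + [45] -> [37, 45]
    Split: [9, 7] -> [9] and [7]
    Merge: [9] + [7] -> [7, 9]
  Merge: [37, 45] + [7, 9] -> [7, 9, 37, 45]
  Split: [3, 1, 14, 15] -> [3, 1] and [14, 15]
    Split: [3, 1] -> [3] and [1]
    Merge: [3] + [1] -> [1, 3]
    Split: [14, 15] -> [14] and [15]
    Merge: [14] + [15] -> [14, 15]
  Merge: [1, 3] + [14, 15] -> [1, 3, 14, 15]
Merge: [7, 9, 37, 45] + [1, 3, 14, 15] -> [1, 3, 7, 9, 14, 15, 37, 45]

Final sorted array: [1, 3, 7, 9, 14, 15, 37, 45]

The merge sort proceeds by recursively splitting the array and merging sorted halves.
After all merges, the sorted array is [1, 3, 7, 9, 14, 15, 37, 45].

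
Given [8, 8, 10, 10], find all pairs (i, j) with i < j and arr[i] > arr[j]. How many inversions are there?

Finding inversions in [8, 8, 10, 10]:


Total inversions: 0

The array has 0 inversions. It is already sorted.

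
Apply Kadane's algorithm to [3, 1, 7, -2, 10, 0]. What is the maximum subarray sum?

Using Kadane's algorithm on [3, 1, 7, -2, 10, 0]:

Scanning through the array:
Position 1 (value 1): max_ending_here = 4, max_so_far = 4
Position 2 (value 7): max_ending_here = 11, max_so_far = 11
Position 3 (value -2): max_ending_here = 9, max_so_far = 11
Position 4 (value 10): max_ending_here = 19, max_so_far = 19
Position 5 (value 0): max_ending_here = 19, max_so_far = 19

Maximum subarray: [3, 1, 7, -2, 10]
Maximum sum: 19

The maximum subarray is [3, 1, 7, -2, 10] with sum 19. This subarray runs from index 0 to index 4.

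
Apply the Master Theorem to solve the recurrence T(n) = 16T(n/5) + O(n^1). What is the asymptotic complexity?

Master Theorem for T(n) = 16T(n/5) + O(n^1):

a = 16, b = 5, c = 1
log_b(a) = log_5(16) = 1.7227

Case 1: c = 1 < log_5(16) = 1.7227
T(n) = O(n^(log_5 16))

For T(n) = 16T(n/5) + O(n^1): log_5(16) = 1.7227. This is Case 1 of the Master Theorem (c < log_b(a), work dominated by leaves), giving O(n^(log_5 16)).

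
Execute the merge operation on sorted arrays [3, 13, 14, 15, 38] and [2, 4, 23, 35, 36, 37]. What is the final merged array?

Merging process:

Compare 3 vs 2: take 2 from right. Merged: [2]
Compare 3 vs 4: take 3 from left. Merged: [2, 3]
Compare 13 vs 4: take 4 from right. Merged: [2, 3, 4]
Compare 13 vs 23: take 13 from left. Merged: [2, 3, 4, 13]
Compare 14 vs 23: take 14 from left. Merged: [2, 3, 4, 13, 14]
Compare 15 vs 23: take 15 from left. Merged: [2, 3, 4, 13, 14, 15]
Compare 38 vs 23: take 23 from right. Merged: [2, 3, 4, 13, 14, 15, 23]
Compare 38 vs 35: take 35 from right. Merged: [2, 3, 4, 13, 14, 15, 23, 35]
Compare 38 vs 36: take 36 from right. Merged: [2, 3, 4, 13, 14, 15, 23, 35, 36]
Compare 38 vs 37: take 37 from right. Merged: [2, 3, 4, 13, 14, 15, 23, 35, 36, 37]
Append remaining from left: [38]. Merged: [2, 3, 4, 13, 14, 15, 23, 35, 36, 37, 38]

Final merged array: [2, 3, 4, 13, 14, 15, 23, 35, 36, 37, 38]
Total comparisons: 10

The merged array is [2, 3, 4, 13, 14, 15, 23, 35, 36, 37, 38], requiring 10 comparisons. The merge step runs in O(n) time where n is the total number of elements.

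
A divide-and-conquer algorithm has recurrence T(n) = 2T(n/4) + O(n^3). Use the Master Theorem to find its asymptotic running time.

Master Theorem for T(n) = 2T(n/4) + O(n^3):

a = 2, b = 4, c = 3
log_b(a) = log_4(2) = 0.5000

Case 3: c = 3 > log_4(2) = 0.5000
T(n) = O(n^3) = O(n^3)

For T(n) = 2T(n/4) + O(n^3): log_4(2) = 0.5000. This is Case 3 of the Master Theorem (c > log_b(a), work dominated by root), giving O(n^3).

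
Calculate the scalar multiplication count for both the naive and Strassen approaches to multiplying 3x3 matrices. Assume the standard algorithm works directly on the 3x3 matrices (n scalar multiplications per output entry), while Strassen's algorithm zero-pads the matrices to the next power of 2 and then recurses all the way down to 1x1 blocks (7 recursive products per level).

Matrix multiplication for 3x3 matrices:

Strassen's algorithm requires power-of-2 dimensions. Pad 3x3 to 4x4 (next power of 2).

Standard algorithm: 3^3 = 27 multiplications
Strassen's algorithm: 7^(log2(4)) = 7^2 = 49 multiplications
Difference: 27 - 49 = -22 (Strassen uses MORE here due to padding overhead — for small or just-over-power-of-2 n, padding can outweigh the per-level savings)

Standard: 27 multiplications (3^3). Strassen: 49 multiplications (7^2, after padding to 4x4). Strassen reduces 8 recursive multiplications to 7 at each level.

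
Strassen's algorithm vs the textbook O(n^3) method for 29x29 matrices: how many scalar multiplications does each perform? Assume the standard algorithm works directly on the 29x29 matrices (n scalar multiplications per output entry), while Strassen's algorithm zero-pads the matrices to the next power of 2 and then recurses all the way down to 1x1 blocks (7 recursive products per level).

Matrix multiplication for 29x29 matrices:

Strassen's algorithm requires power-of-2 dimensions. Pad 29x29 to 32x32 (next power of 2).

Standard algorithm: 29^3 = 24389 multiplications
Strassen's algorithm: 7^(log2(32)) = 7^5 = 16807 multiplications
Savings: 24389 - 16807 = 7582 multiplications

Standard: 24389 multiplications (29^3). Strassen: 16807 multiplications (7^5, after padding to 32x32). Strassen reduces 8 recursive multiplications to 7 at each level.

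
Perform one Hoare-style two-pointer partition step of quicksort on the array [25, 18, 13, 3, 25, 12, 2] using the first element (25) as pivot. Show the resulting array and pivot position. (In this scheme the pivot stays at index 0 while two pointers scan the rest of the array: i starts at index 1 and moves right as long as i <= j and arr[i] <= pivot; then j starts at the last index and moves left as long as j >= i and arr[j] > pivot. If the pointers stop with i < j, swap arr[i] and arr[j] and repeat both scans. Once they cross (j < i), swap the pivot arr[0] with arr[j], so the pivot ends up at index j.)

Hoare-style two-pointer partition with pivot = 25:

Initial array: [25, 18, 13, 3, 25, 12, 2]

Pointers start at i = 1, j = 6.
i ends at 7, j ends at 6: the pointers have crossed (j < i), so scanning stops.

Swap pivot arr[0] with arr[6] to place pivot at position 6: [2, 18, 13, 3, 25, 12, 25]
Pivot position: 6

After partitioning with pivot 25, the array becomes [2, 18, 13, 3, 25, 12, 25]. The pivot is placed at index 6. All elements to the left of the pivot are <= 25, and all elements to the right are > 25.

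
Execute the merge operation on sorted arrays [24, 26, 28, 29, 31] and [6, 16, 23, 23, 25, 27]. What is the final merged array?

Merging process:

Compare 24 vs 6: take 6 from right. Merged: [6]
Compare 24 vs 16: take 16 from right. Merged: [6, 16]
Compare 24 vs 23: take 23 from right. Merged: [6, 16, 23]
Compare 24 vs 23: take 23 from right. Merged: [6, 16, 23, 23]
Compare 24 vs 25: take 24 from left. Merged: [6, 16, 23, 23, 24]
Compare 26 vs 25: take 25 from right. Merged: [6, 16, 23, 23, 24, 25]
Compare 26 vs 27: take 26 from left. Merged: [6, 16, 23, 23, 24, 25, 26]
Compare 28 vs 27: take 27 from right. Merged: [6, 16, 23, 23, 24, 25, 26, 27]
Append remaining from left: [28, 29, 31]. Merged: [6, 16, 23, 23, 24, 25, 26, 27, 28, 29, 31]

Final merged array: [6, 16, 23, 23, 24, 25, 26, 27, 28, 29, 31]
Total comparisons: 8

The merged array is [6, 16, 23, 23, 24, 25, 26, 27, 28, 29, 31], requiring 8 comparisons. The merge step runs in O(n) time where n is the total number of elements.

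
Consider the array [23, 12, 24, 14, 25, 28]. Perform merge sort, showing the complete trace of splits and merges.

Merge sort trace:

Split: [23, 12, 24, 14, 25, 28] -> [23, 12, 24] and [14, 25, 28]
  Split: [23, 12, 24] -> [23] and [12, 24]
    Split: [12, 24] -> [12] and [24]
    Merge: [12] + [24] -> [12, 24]
  Merge: [23] + [12, 24] -> [12, 23, 24]
  Split: [14, 25, 28] -> [14] and [25, 28]
    Split: [25, 28] -> [25] and [28]
    Merge: [25] + [28] -> [25, 28]
  Merge: [14] + [25, 28] -> [14, 25, 28]
Merge: [12, 23, 24] + [14, 25, 28] -> [12, 14, 23, 24, 25, 28]

Final sorted array: [12, 14, 23, 24, 25, 28]

The merge sort proceeds by recursively splitting the array and merging sorted halves.
After all merges, the sorted array is [12, 14, 23, 24, 25, 28].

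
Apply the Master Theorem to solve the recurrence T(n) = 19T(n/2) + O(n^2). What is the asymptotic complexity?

Master Theorem for T(n) = 19T(n/2) + O(n^2):

a = 19, b = 2, c = 2
log_b(a) = log_2(19) = 4.2479

Case 1: c = 2 < log_2(19) = 4.2479
T(n) = O(n^(log_2 19))

For T(n) = 19T(n/2) + O(n^2): log_2(19) = 4.2479. This is Case 1 of the Master Theorem (c < log_b(a), work dominated by leaves), giving O(n^(log_2 19)).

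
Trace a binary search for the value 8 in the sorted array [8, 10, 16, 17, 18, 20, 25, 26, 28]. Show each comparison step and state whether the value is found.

Binary search for 8 in [8, 10, 16, 17, 18, 20, 25, 26, 28]:

lo=0, hi=8, mid=4, arr[mid]=18 -> 18 > 8, search left half
lo=0, hi=3, mid=1, arr[mid]=10 -> 10 > 8, search left half
lo=0, hi=0, mid=0, arr[mid]=8 -> Found target at index 0!

Binary search finds 8 at index 0 after 3 comparisons. The search repeatedly halves the search space by comparing with the middle element.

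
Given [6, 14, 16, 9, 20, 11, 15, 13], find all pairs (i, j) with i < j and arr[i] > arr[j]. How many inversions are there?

Finding inversions in [6, 14, 16, 9, 20, 11, 15, 13]:

(1, 3): arr[1]=14 > arr[3]=9
(1, 5): arr[1]=14 > arr[5]=11
(1, 7): arr[1]=14 > arr[7]=13
(2, 3): arr[2]=16 > arr[3]=9
(2, 5): arr[2]=16 > arr[5]=11
(2, 6): arr[2]=16 > arr[6]=15
(2, 7): arr[2]=16 > arr[7]=13
(4, 5): arr[4]=20 > arr[5]=11
(4, 6): arr[4]=20 > arr[6]=15
(4, 7): arr[4]=20 > arr[7]=13
(6, 7): arr[6]=15 > arr[7]=13

Total inversions: 11

The array has 11 inversion(s): (1,3), (1,5), (1,7), (2,3), (2,5), (2,6), (2,7), (4,5), (4,6), (4,7), (6,7). Each pair (i,j) satisfies i < j and arr[i] > arr[j].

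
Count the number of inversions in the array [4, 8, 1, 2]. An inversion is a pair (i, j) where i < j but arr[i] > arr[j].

Finding inversions in [4, 8, 1, 2]:

(0, 2): arr[0]=4 > arr[2]=1
(0, 3): arr[0]=4 > arr[3]=2
(1, 2): arr[1]=8 > arr[2]=1
(1, 3): arr[1]=8 > arr[3]=2

Total inversions: 4

The array has 4 inversion(s): (0,2), (0,3), (1,2), (1,3). Each pair (i,j) satisfies i < j and arr[i] > arr[j].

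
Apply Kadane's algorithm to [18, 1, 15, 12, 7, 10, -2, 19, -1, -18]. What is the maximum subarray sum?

Using Kadane's algorithm on [18, 1, 15, 12, 7, 10, -2, 19, -1, -18]:

Scanning through the array:
Position 1 (value 1): max_ending_here = 19, max_so_far = 19
Position 2 (value 15): max_ending_here = 34, max_so_far = 34
Position 3 (value 12): max_ending_here = 46, max_so_far = 46
Position 4 (value 7): max_ending_here = 53, max_so_far = 53
Position 5 (value 10): max_ending_here = 63, max_so_far = 63
Position 6 (value -2): max_ending_here = 61, max_so_far = 63
Position 7 (value 19): max_ending_here = 80, max_so_far = 80
Position 8 (value -1): max_ending_here = 79, max_so_far = 80
Position 9 (value -18): max_ending_here = 61, max_so_far = 80

Maximum subarray: [18, 1, 15, 12, 7, 10, -2, 19]
Maximum sum: 80

The maximum subarray is [18, 1, 15, 12, 7, 10, -2, 19] with sum 80. This subarray runs from index 0 to index 7.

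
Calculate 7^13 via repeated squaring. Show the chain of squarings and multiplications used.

Computing 7^13 by squaring (build up from 7^1; each line after the first costs one multiplication):

7^1 = 7
7^2 = (7^1)^2 = 7^2 = 49
7^3 = 7 * 7^2 = 7 * 49 = 343
7^6 = (7^3)^2 = 343^2 = 117649
7^12 = (7^6)^2 = 117649^2 = 13841287201
7^13 = 7 * 7^12 = 7 * 13841287201 = 96889010407

Result: 96889010407
Multiplications needed: 5 (5 lines after 7^1)

7^13 = 96889010407. Using exponentiation by squaring, this requires 5 multiplications. The key idea: if the exponent is even, square the half-power; if odd, multiply by the base once.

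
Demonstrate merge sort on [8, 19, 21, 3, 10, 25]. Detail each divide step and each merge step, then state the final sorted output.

Merge sort trace:

Split: [8, 19, 21, 3, 10, 25] -> [8, 19, 21] and [3, 10, 25]
  Split: [8, 19, 21] -> [8] and [19, 21]
    Split: [19, 21] -> [19] and [21]
    Merge: [19] + [21] -> [19, 21]
  Merge: [8] + [19, 21] -> [8, 19, 21]
  Split: [3, 10, 25] -> [3] and [10, 25]
    Split: [10, 25] -> [10] and [25]
    Merge: [10] + [25] -> [10, 25]
  Merge: [3] + [10, 25] -> [3, 10, 25]
Merge: [8, 19, 21] + [3, 10, 25] -> [3, 8, 10, 19, 21, 25]

Final sorted array: [3, 8, 10, 19, 21, 25]

The merge sort proceeds by recursively splitting the array and merging sorted halves.
After all merges, the sorted array is [3, 8, 10, 19, 21, 25].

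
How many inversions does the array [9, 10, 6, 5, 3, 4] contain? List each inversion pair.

Finding inversions in [9, 10, 6, 5, 3, 4]:

(0, 2): arr[0]=9 > arr[2]=6
(0, 3): arr[0]=9 > arr[3]=5
(0, 4): arr[0]=9 > arr[4]=3
(0, 5): arr[0]=9 > arr[5]=4
(1, 2): arr[1]=10 > arr[2]=6
(1, 3): arr[1]=10 > arr[3]=5
(1, 4): arr[1]=10 > arr[4]=3
(1, 5): arr[1]=10 > arr[5]=4
(2, 3): arr[2]=6 > arr[3]=5
(2, 4): arr[2]=6 > arr[4]=3
(2, 5): arr[2]=6 > arr[5]=4
(3, 4): arr[3]=5 > arr[4]=3
(3, 5): arr[3]=5 > arr[5]=4

Total inversions: 13

The array has 13 inversion(s): (0,2), (0,3), (0,4), (0,5), (1,2), (1,3), (1,4), (1,5), (2,3), (2,4), (2,5), (3,4), (3,5). Each pair (i,j) satisfies i < j and arr[i] > arr[j].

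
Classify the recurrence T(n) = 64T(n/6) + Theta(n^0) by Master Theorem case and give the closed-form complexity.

Master Theorem for T(n) = 64T(n/6) + O(n^0):

a = 64, b = 6, c = 0
log_b(a) = log_6(64) = 2.3211

Case 1: c = 0 < log_6(64) = 2.3211
T(n) = O(n^(log_6 64))

For T(n) = 64T(n/6) + O(n^0): log_6(64) = 2.3211. This is Case 1 of the Master Theorem (c < log_b(a), work dominated by leaves), giving O(n^(log_6 64)).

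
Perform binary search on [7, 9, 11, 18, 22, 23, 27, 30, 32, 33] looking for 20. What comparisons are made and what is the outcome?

Binary search for 20 in [7, 9, 11, 18, 22, 23, 27, 30, 32, 33]:

lo=0, hi=9, mid=4, arr[mid]=22 -> 22 > 20, search left half
lo=0, hi=3, mid=1, arr[mid]=9 -> 9 < 20, search right half
lo=2, hi=3, mid=2, arr[mid]=11 -> 11 < 20, search right half
lo=3, hi=3, mid=3, arr[mid]=18 -> 18 < 20, search right half
lo=4 > hi=3, target 20 not found

Binary search determines that 20 is not in the array after 4 comparisons. The search space was exhausted without finding the target.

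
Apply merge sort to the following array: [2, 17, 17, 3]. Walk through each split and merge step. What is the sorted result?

Merge sort trace:

Split: [2, 17, 17, 3] -> [2, 17] and [17, 3]
  Split: [2, 17] -> [2] and [17]
  Merge: [2] + [17] -> [2, 17]
  Split: [17, 3] -> [17] and [3]
  Merge: [17] + [3] -> [3, 17]
Merge: [2, 17] + [3, 17] -> [2, 3, 17, 17]

Final sorted array: [2, 3, 17, 17]

The merge sort proceeds by recursively splitting the array and merging sorted halves.
After all merges, the sorted array is [2, 3, 17, 17].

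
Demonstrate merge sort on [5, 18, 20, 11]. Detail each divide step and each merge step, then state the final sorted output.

Merge sort trace:

Split: [5, 18, 20, 11] -> [5, 18] and [20, 11]
  Split: [5, 18] -> [5] and [18]
  Merge: [5] + [18] -> [5, 18]
  Split: [20, 11] -> [20] and [11]
  Merge: [20] + [11] -> [11, 20]
Merge: [5, 18] + [11, 20] -> [5, 11, 18, 20]

Final sorted array: [5, 11, 18, 20]

The merge sort proceeds by recursively splitting the array and merging sorted halves.
After all merges, the sorted array is [5, 11, 18, 20].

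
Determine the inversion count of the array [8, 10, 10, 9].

Finding inversions in [8, 10, 10, 9]:

(1, 3): arr[1]=10 > arr[3]=9
(2, 3): arr[2]=10 > arr[3]=9

Total inversions: 2

The array has 2 inversion(s): (1,3), (2,3). Each pair (i,j) satisfies i < j and arr[i] > arr[j].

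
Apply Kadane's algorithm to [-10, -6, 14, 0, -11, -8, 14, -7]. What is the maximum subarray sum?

Using Kadane's algorithm on [-10, -6, 14, 0, -11, -8, 14, -7]:

Scanning through the array:
Position 1 (value -6): max_ending_here = -6, max_so_far = -6
Position 2 (value 14): max_ending_here = 14, max_so_far = 14
Position 3 (value 0): max_ending_here = 14, max_so_far = 14
Position 4 (value -11): max_ending_here = 3, max_so_far = 14
Position 5 (value -8): max_ending_here = -5, max_so_far = 14
Position 6 (value 14): max_ending_here = 14, max_so_far = 14
Position 7 (value -7): max_ending_here = 7, max_so_far = 14

Maximum subarray: [14]
Maximum sum: 14

The maximum subarray is [14] with sum 14. This subarray runs from index 2 to index 2.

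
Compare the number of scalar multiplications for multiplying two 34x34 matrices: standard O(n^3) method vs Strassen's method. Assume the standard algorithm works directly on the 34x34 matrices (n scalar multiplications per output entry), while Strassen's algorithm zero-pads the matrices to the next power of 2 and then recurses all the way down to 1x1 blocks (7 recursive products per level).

Matrix multiplication for 34x34 matrices:

Strassen's algorithm requires power-of-2 dimensions. Pad 34x34 to 64x64 (next power of 2).

Standard algorithm: 34^3 = 39304 multiplications
Strassen's algorithm: 7^(log2(64)) = 7^6 = 117649 multiplications
Difference: 39304 - 117649 = -78345 (Strassen uses MORE here due to padding overhead — for small or just-over-power-of-2 n, padding can outweigh the per-level savings)

Standard: 39304 multiplications (34^3). Strassen: 117649 multiplications (7^6, after padding to 64x64). Strassen reduces 8 recursive multiplications to 7 at each level.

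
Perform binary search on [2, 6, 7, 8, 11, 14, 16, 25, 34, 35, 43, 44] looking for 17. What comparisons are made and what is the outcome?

Binary search for 17 in [2, 6, 7, 8, 11, 14, 16, 25, 34, 35, 43, 44]:

lo=0, hi=11, mid=5, arr[mid]=14 -> 14 < 17, search right half
lo=6, hi=11, mid=8, arr[mid]=34 -> 34 > 17, search left half
lo=6, hi=7, mid=6, arr[mid]=16 -> 16 < 17, search right half
lo=7, hi=7, mid=7, arr[mid]=25 -> 25 > 17, search left half
lo=7 > hi=6, target 17 not found

Binary search determines that 17 is not in the array after 4 comparisons. The search space was exhausted without finding the target.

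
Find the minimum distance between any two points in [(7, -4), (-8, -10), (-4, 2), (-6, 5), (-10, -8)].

Computing all pairwise distances among 5 points:

d((7, -4), (-8, -10)) = 16.1555
d((7, -4), (-4, 2)) = 12.53
d((7, -4), (-6, 5)) = 15.8114
d((7, -4), (-10, -8)) = 17.4642
d((-8, -10), (-4, 2)) = 12.6491
d((-8, -10), (-6, 5)) = 15.1327
d((-8, -10), (-10, -8)) = 2.8284 <-- minimum
d((-4, 2), (-6, 5)) = 3.6056
d((-4, 2), (-10, -8)) = 11.6619
d((-6, 5), (-10, -8)) = 13.6015

Closest pair: (-8, -10) and (-10, -8) with distance 2.8284

The closest pair is (-8, -10) and (-10, -8) with Euclidean distance 2.8284. For 5 points, brute-force pairwise comparison is shown above. For large n, the divide-and-conquer algorithm (sort by x, recurse on halves, check the dividing strip) achieves O(n log n).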